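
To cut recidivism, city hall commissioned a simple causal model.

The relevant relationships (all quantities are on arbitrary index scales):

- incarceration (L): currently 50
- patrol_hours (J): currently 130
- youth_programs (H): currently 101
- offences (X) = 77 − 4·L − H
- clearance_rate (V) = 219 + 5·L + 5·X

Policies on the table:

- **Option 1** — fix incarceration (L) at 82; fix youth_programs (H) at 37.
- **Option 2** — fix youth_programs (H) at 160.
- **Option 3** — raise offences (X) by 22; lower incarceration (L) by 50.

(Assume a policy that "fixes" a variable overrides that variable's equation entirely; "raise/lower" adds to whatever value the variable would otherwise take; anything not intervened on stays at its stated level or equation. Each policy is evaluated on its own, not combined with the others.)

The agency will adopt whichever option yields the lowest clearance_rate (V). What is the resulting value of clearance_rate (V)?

-946

Option 1 (L := 82, H := 37):
  L = 82
  H = 37
  X = 77 − 4·82 − 37 = -288
  V = 219 + 5·82 + 5·(-288) = -811
Option 2 (H := 160):
  L = 50
  H = 160
  X = 77 − 4·50 − 160 = -283
  V = 219 + 5·50 + 5·(-283) = -946
Option 3 (X + 22, L − 50):
  L = 50 − 50 = 0
  H = 101
  X = 77 − 4·0 − 101 (+22 from intervention) = -2
  V = 219 + 5·0 + 5·(-2) = 209
Comparing — Option 1: V=-811, Option 2: V=-946, Option 3: V=209. Lowest is -946 (Option 2).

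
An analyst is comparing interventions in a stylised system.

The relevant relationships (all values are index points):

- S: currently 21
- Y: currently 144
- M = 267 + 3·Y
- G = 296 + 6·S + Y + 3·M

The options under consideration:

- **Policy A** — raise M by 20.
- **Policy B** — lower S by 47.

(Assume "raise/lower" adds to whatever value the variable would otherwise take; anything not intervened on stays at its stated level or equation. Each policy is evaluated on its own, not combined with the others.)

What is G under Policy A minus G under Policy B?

342

Policy A (M + 20):
  S = 21
  Y = 144
  M = 267 + 3·144 (+20 from intervention) = 719
  G = 296 + 6·21 + 144 + 3·719 = 2723
Policy B (S − 47):
  S = 21 − 47 = -26
  Y = 144
  M = 267 + 3·144 = 699
  G = 296 + 6·(-26) + 144 + 3·699 = 2381
G: 2723 − 2381 = 342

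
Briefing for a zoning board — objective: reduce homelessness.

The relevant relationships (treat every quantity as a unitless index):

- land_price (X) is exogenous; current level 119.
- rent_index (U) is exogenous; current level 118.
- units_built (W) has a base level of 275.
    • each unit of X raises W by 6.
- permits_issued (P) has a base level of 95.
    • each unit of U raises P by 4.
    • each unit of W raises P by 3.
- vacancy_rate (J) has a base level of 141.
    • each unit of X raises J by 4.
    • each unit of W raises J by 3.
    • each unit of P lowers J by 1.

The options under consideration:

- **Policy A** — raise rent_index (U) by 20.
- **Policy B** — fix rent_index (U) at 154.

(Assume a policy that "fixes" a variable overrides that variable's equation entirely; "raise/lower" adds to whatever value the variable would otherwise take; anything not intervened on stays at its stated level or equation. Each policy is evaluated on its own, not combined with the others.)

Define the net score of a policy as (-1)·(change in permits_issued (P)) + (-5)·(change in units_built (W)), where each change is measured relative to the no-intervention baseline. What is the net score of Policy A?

Baseline:
  X = 119
  U = 118
  W = 275 + 6·119 = 989
  P = 95 + 4·118 + 3·989 = 3534
Policy A (U + 20):
  X = 119
  U = 118 + 20 = 138
  W = 275 + 6·119 = 989
  P = 95 + 4·138 + 3·989 = 3614
ΔP = 3614 − 3534 = 80; ΔW = 989 − 989 = 0
Score = (-1)·80 + (-5)·0 = -80

-80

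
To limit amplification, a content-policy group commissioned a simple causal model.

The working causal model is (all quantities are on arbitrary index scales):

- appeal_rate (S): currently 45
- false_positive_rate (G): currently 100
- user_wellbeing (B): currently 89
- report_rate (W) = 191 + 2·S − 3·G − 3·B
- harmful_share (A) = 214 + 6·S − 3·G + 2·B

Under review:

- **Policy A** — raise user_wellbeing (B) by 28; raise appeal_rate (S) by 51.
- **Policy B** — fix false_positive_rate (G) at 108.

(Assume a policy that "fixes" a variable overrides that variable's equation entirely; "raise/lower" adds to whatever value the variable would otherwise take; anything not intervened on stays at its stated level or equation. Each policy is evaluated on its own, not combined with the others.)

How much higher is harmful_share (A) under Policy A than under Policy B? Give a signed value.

Policy A (B + 28, S + 51):
  S = 45 + 51 = 96
  G = 100
  B = 89 + 28 = 117
  A = 214 + 6·96 − 3·100 + 2·117 = 724
Policy B (G := 108):
  S = 45
  G = 108
  B = 89
  A = 214 + 6·45 − 3·108 + 2·89 = 338
A: 724 − 338 = 386

386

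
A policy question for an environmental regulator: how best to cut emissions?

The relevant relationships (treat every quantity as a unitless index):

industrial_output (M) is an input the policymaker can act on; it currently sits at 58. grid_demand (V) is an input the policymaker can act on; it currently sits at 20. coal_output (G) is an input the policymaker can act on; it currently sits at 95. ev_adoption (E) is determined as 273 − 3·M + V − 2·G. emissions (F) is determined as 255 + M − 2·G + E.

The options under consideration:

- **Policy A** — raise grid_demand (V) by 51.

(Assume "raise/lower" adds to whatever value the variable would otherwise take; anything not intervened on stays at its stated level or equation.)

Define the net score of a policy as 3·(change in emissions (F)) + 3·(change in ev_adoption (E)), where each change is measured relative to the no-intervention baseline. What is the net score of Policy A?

Baseline:
  M = 58
  V = 20
  G = 95
  E = 273 − 3·58 + 20 − 2·95 = -71
  F = 255 + 58 − 2·95 + (-71) = 52
Policy A (V + 51):
  M = 58
  V = 20 + 51 = 71
  G = 95
  E = 273 − 3·58 + 71 − 2·95 = -20
  F = 255 + 58 − 2·95 + (-20) = 103
ΔF = 103 − 52 = 51; ΔE = -20 − (-71) = 51
Score = 3·51 + 3·51 = 306

306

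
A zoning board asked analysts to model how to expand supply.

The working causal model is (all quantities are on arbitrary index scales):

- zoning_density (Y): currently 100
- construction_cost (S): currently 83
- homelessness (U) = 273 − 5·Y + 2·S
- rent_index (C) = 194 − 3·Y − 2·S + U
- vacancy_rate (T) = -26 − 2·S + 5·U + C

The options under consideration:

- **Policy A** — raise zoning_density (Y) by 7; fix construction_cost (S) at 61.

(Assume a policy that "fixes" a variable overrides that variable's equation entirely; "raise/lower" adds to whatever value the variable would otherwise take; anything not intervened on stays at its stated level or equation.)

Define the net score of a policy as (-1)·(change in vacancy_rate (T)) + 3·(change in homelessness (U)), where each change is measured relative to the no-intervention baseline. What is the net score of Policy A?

170

Baseline:
  Y = 100
  S = 83
  U = 273 − 5·100 + 2·83 = -61
  C = 194 − 3·100 − 2·83 + (-61) = -333
  T = -26 − 2·83 + 5·(-61) + (-333) = -830
Policy A (Y + 7, S := 61):
  Y = 100 + 7 = 107
  S = 61
  U = 273 − 5·107 + 2·61 = -140
  C = 194 − 3·107 − 2·61 + (-140) = -389
  T = -26 − 2·61 + 5·(-140) + (-389) = -1237
ΔT = -1237 − (-830) = -407; ΔU = -140 − (-61) = -79
Score = (-1)·(-407) + 3·(-79) = 170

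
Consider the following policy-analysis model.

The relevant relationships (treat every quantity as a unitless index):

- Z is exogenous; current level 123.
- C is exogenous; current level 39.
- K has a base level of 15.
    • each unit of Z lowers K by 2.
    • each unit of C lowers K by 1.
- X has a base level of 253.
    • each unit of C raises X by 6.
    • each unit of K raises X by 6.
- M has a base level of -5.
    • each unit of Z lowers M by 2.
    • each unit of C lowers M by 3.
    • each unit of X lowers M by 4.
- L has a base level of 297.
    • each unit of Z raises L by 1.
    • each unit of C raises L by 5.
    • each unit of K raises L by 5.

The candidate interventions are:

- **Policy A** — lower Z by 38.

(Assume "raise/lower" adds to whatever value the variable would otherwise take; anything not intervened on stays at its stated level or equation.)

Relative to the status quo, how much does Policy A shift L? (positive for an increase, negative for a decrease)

342

Baseline:
  Z = 123
  C = 39
  K = 15 − 2·123 − 39 = -270
  L = 297 + 123 + 5·39 + 5·(-270) = -735
Policy A (Z − 38):
  Z = 123 − 38 = 85
  C = 39
  K = 15 − 2·85 − 39 = -194
  L = 297 + 85 + 5·39 + 5·(-194) = -393
Change in L: -393 − (-735) = 342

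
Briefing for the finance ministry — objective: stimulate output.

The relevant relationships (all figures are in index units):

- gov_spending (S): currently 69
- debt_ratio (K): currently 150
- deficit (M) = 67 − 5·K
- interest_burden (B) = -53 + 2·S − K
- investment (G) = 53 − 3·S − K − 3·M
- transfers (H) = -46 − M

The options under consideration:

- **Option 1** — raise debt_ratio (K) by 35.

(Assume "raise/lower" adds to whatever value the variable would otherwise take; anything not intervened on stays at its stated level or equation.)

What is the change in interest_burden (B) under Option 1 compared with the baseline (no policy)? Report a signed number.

-35

Baseline:
  S = 69
  K = 150
  B = -53 + 2·69 − 150 = -65
Option 1 (K + 35):
  S = 69
  K = 150 + 35 = 185
  B = -53 + 2·69 − 185 = -100
Change in B: -100 − (-65) = -35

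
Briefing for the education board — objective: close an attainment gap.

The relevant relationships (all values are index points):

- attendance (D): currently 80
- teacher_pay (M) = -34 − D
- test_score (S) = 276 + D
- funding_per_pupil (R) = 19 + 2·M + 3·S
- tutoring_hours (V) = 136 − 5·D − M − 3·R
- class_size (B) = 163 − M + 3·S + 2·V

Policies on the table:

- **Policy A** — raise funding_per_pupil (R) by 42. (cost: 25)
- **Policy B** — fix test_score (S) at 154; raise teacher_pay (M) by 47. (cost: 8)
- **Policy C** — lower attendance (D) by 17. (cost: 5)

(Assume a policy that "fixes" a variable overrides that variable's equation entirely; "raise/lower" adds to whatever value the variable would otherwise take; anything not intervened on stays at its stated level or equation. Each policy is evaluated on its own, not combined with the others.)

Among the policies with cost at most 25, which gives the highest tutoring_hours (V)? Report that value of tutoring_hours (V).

-1238

Policy A (R + 42):
  D = 80
  M = -34 − 80 = -114
  S = 276 + 80 = 356
  R = 19 + 2·(-114) + 3·356 (+42 from intervention) = 901
  V = 136 − 5·80 − (-114) − 3·901 = -2853
Policy B (S := 154, M + 47):
  D = 80
  M = -34 − 80 (+47 from intervention) = -67
  S = 154
  R = 19 + 2·(-67) + 3·154 = 347
  V = 136 − 5·80 − (-67) − 3·347 = -1238
Policy C (D − 17):
  D = 80 − 17 = 63
  M = -34 − 63 = -97
  S = 276 + 63 = 339
  R = 19 + 2·(-97) + 3·339 = 842
  V = 136 − 5·63 − (-97) − 3·842 = -2608
Comparing — Policy A: V=-2853, Policy B: V=-1238, Policy C: V=-2608. Highest is -1238 (Policy B).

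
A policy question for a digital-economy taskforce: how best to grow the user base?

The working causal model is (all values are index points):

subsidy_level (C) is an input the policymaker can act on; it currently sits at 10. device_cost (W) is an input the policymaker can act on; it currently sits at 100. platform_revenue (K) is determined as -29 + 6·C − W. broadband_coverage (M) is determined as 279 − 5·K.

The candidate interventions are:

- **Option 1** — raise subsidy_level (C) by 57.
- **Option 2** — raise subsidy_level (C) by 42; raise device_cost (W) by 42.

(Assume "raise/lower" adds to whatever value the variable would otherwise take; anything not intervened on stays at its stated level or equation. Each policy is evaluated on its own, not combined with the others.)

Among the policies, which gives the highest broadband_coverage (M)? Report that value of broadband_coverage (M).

-426

Option 1 (C + 57):
  C = 10 + 57 = 67
  W = 100
  K = -29 + 6·67 − 100 = 273
  M = 279 − 5·273 = -1086
Option 2 (C + 42, W + 42):
  C = 10 + 42 = 52
  W = 100 + 42 = 142
  K = -29 + 6·52 − 142 = 141
  M = 279 − 5·141 = -426
Comparing — Option 1: M=-1086, Option 2: M=-426. Highest is -426 (Option 2).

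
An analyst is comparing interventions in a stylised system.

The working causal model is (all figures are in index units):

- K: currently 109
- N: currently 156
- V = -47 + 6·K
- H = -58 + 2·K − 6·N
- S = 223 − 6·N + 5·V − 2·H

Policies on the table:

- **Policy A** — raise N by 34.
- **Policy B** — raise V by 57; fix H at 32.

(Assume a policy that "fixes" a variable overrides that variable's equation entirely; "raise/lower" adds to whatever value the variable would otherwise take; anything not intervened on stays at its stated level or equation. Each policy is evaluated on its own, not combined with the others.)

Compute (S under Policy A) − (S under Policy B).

Policy A (N + 34):
  K = 109
  N = 156 + 34 = 190
  V = -47 + 6·109 = 607
  H = -58 + 2·109 − 6·190 = -980
  S = 223 − 6·190 + 5·607 − 2·(-980) = 4078
Policy B (V + 57, H := 32):
  K = 109
  N = 156
  V = -47 + 6·109 (+57 from intervention) = 664
  H = 32
  S = 223 − 6·156 + 5·664 − 2·32 = 2543
S: 4078 − 2543 = 1535

1535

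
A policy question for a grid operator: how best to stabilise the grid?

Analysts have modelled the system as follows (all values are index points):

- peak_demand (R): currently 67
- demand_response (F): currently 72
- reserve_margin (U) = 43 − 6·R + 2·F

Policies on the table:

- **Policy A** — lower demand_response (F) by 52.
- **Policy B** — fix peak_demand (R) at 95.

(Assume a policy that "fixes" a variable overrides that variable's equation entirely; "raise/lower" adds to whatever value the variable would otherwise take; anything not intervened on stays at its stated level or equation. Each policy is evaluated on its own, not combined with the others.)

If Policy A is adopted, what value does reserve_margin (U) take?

Policy A (F − 52):
  R = 67
  F = 72 − 52 = 20
  U = 43 − 6·67 + 2·20 = -319

-319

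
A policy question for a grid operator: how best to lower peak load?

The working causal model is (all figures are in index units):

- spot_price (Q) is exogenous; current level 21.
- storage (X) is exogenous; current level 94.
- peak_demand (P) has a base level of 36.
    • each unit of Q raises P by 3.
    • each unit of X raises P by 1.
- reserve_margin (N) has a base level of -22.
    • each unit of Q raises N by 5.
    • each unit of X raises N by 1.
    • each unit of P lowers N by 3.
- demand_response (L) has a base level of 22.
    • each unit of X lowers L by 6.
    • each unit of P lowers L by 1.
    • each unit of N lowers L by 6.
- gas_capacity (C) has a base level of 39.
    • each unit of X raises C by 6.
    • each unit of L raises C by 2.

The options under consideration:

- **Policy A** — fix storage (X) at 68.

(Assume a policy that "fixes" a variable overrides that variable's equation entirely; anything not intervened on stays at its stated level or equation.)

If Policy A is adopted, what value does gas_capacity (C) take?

Policy A (X := 68):
  Q = 21
  X = 68
  P = 36 + 3·21 + 68 = 167
  N = -22 + 5·21 + 68 − 3·167 = -350
  L = 22 − 6·68 − 167 − 6·(-350) = 1547
  C = 39 + 6·68 + 2·1547 = 3541

3541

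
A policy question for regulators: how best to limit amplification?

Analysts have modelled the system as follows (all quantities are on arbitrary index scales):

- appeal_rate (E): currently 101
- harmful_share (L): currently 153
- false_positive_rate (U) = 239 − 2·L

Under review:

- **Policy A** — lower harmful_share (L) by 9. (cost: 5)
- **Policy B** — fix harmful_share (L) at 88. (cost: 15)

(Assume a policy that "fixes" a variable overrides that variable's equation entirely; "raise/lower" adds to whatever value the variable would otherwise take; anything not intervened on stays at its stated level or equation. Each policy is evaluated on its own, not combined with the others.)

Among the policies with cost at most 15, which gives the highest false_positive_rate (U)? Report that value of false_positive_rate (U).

Policy A (L − 9):
  L = 153 − 9 = 144
  U = 239 − 2·144 = -49
Policy B (L := 88):
  L = 88
  U = 239 − 2·88 = 63
Comparing — Policy A: U=-49, Policy B: U=63. Highest is 63 (Policy B).

63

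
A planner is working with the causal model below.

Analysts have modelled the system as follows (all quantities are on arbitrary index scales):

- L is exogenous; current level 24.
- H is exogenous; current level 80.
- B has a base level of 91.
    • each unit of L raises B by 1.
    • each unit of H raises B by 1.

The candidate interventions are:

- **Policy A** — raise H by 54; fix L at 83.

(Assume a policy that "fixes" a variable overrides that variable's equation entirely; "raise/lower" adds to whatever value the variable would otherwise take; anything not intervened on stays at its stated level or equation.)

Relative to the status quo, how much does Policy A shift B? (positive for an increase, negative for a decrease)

Baseline:
  L = 24
  H = 80
  B = 91 + 24 + 80 = 195
Policy A (H + 54, L := 83):
  L = 83
  H = 80 + 54 = 134
  B = 91 + 83 + 134 = 308
Change in B: 308 − 195 = 113

113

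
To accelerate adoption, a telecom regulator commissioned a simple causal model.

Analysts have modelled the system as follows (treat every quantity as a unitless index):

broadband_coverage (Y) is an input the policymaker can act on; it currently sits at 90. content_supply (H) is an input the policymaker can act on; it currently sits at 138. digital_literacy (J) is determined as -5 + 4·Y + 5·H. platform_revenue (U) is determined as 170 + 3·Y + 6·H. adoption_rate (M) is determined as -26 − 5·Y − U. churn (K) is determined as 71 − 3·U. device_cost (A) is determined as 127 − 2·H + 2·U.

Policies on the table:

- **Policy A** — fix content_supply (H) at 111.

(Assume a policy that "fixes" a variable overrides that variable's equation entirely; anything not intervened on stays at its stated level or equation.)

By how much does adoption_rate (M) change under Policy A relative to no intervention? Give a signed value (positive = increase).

Baseline:
  Y = 90
  H = 138
  U = 170 + 3·90 + 6·138 = 1268
  M = -26 − 5·90 − 1268 = -1744
Policy A (H := 111):
  Y = 90
  H = 111
  U = 170 + 3·90 + 6·111 = 1106
  M = -26 − 5·90 − 1106 = -1582
Change in M: -1582 − (-1744) = 162

162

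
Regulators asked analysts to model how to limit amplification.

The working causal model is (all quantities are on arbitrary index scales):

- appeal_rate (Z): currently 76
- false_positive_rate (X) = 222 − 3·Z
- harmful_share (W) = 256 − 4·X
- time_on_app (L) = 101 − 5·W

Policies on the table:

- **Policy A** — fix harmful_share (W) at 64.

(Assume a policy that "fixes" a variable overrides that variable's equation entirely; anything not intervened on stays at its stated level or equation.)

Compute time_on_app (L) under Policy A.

-219

Policy A (W := 64):
  Z = 76
  X = 222 − 3·76 = -6
  W = 64
  L = 101 − 5·64 = -219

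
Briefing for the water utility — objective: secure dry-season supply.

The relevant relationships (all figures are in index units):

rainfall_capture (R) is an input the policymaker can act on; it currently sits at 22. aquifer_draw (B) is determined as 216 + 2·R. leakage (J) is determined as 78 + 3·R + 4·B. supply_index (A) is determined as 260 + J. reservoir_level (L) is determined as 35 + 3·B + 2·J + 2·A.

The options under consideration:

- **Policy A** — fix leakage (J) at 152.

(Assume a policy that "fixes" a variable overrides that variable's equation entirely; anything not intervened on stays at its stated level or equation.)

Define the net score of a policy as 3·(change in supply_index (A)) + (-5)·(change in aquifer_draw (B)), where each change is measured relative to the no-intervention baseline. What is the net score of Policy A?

Baseline:
  R = 22
  B = 216 + 2·22 = 260
  J = 78 + 3·22 + 4·260 = 1184
  A = 260 + 1184 = 1444
Policy A (J := 152):
  R = 22
  B = 216 + 2·22 = 260
  J = 152
  A = 260 + 152 = 412
ΔA = 412 − 1444 = -1032; ΔB = 260 − 260 = 0
Score = 3·(-1032) + (-5)·0 = -3096

-3096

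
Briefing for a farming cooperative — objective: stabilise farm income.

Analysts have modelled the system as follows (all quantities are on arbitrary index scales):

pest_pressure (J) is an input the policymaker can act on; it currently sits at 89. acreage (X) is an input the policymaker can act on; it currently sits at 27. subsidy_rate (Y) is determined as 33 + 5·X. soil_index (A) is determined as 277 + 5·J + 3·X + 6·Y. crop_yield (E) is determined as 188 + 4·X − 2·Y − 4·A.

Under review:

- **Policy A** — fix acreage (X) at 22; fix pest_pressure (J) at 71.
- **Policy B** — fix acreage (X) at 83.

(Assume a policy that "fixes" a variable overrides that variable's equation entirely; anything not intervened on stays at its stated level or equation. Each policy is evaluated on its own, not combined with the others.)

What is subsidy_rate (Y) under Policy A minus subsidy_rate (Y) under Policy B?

Policy A (X := 22, J := 71):
  X = 22
  Y = 33 + 5·22 = 143
Policy B (X := 83):
  X = 83
  Y = 33 + 5·83 = 448
Y: 143 − 448 = -305

-305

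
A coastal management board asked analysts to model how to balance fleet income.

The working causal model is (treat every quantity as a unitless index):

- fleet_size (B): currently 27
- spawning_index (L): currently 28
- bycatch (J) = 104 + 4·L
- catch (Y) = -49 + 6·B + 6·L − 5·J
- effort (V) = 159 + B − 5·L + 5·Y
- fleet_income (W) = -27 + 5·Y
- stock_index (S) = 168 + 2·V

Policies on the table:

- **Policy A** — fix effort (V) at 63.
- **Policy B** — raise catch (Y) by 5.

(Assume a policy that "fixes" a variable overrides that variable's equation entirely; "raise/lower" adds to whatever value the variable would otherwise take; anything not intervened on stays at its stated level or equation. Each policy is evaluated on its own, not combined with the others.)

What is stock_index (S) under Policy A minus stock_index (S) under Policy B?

Policy A (V := 63):
  B = 27
  L = 28
  J = 104 + 4·28 = 216
  Y = -49 + 6·27 + 6·28 − 5·216 = -799
  V = 63
  S = 168 + 2·63 = 294
Policy B (Y + 5):
  B = 27
  L = 28
  J = 104 + 4·28 = 216
  Y = -49 + 6·27 + 6·28 − 5·216 (+5 from intervention) = -794
  V = 159 + 27 − 5·28 + 5·(-794) = -3924
  S = 168 + 2·(-3924) = -7680
S: 294 − (-7680) = 7974

7974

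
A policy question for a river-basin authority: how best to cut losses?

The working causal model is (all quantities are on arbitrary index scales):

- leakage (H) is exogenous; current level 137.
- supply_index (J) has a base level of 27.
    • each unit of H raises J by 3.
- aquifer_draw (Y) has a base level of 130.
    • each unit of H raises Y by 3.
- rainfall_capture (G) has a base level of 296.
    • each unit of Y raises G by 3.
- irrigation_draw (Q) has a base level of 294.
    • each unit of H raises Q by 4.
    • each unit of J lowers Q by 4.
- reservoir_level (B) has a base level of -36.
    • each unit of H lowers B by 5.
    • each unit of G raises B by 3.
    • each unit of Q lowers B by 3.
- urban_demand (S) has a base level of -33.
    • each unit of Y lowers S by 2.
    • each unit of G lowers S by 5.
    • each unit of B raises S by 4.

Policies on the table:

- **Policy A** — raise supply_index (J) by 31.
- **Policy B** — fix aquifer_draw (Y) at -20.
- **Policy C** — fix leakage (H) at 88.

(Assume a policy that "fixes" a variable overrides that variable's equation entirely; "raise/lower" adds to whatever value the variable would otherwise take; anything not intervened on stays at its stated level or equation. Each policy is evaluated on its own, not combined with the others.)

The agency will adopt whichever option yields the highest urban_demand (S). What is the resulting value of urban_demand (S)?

Policy A (J + 31):
  H = 137
  J = 27 + 3·137 (+31 from intervention) = 469
  Y = 130 + 3·137 = 541
  G = 296 + 3·541 = 1919
  Q = 294 + 4·137 − 4·469 = -1034
  B = -36 − 5·137 + 3·1919 − 3·(-1034) = 8138
  S = -33 − 2·541 − 5·1919 + 4·8138 = 21842
Policy B (Y := -20):
  H = 137
  J = 27 + 3·137 = 438
  Y = -20
  G = 296 + 3·(-20) = 236
  Q = 294 + 4·137 − 4·438 = -910
  B = -36 − 5·137 + 3·236 − 3·(-910) = 2717
  S = -33 − 2·(-20) − 5·236 + 4·2717 = 9695
Policy C (H := 88):
  H = 88
  J = 27 + 3·88 = 291
  Y = 130 + 3·88 = 394
  G = 296 + 3·394 = 1478
  Q = 294 + 4·88 − 4·291 = -518
  B = -36 − 5·88 + 3·1478 − 3·(-518) = 5512
  S = -33 − 2·394 − 5·1478 + 4·5512 = 13837
Comparing — Policy A: S=21842, Policy B: S=9695, Policy C: S=13837. Highest is 21842 (Policy A).

21842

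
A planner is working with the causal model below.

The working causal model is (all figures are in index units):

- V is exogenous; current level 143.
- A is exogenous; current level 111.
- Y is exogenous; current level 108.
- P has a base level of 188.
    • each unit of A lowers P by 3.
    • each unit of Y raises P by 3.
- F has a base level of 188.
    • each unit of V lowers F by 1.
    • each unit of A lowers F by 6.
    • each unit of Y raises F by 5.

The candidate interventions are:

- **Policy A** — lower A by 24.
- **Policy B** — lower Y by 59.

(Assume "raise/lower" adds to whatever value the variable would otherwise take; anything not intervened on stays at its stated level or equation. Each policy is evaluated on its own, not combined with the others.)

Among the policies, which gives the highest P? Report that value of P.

Policy A (A − 24):
  A = 111 − 24 = 87
  Y = 108
  P = 188 − 3·87 + 3·108 = 251
Policy B (Y − 59):
  A = 111
  Y = 108 − 59 = 49
  P = 188 − 3·111 + 3·49 = 2
Comparing — Policy A: P=251, Policy B: P=2. Highest is 251 (Policy A).

251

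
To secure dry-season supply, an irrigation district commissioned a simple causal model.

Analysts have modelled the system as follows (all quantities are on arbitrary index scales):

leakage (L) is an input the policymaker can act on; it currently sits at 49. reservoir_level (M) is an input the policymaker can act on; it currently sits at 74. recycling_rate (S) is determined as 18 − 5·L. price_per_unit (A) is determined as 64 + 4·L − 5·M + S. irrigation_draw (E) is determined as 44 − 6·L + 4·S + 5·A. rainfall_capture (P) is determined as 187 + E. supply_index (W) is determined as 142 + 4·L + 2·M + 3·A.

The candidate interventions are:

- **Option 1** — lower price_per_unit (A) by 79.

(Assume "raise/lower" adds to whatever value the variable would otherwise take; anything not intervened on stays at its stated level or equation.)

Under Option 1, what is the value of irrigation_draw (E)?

-3238

Option 1 (A − 79):
  L = 49
  M = 74
  S = 18 − 5·49 = -227
  A = 64 + 4·49 − 5·74 + (-227) (−79 from intervention) = -416
  E = 44 − 6·49 + 4·(-227) + 5·(-416) = -3238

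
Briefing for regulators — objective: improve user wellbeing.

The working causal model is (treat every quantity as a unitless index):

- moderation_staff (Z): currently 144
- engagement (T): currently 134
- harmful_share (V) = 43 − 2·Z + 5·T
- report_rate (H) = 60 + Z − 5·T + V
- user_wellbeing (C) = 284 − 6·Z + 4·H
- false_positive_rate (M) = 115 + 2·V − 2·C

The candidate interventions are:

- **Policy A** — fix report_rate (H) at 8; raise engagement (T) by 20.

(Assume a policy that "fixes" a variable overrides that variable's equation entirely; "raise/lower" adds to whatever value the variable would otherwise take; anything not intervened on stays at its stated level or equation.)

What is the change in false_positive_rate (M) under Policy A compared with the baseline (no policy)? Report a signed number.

Baseline:
  Z = 144
  T = 134
  V = 43 − 2·144 + 5·134 = 425
  H = 60 + 144 − 5·134 + 425 = -41
  C = 284 − 6·144 + 4·(-41) = -744
  M = 115 + 2·425 − 2·(-744) = 2453
Policy A (H := 8, T + 20):
  Z = 144
  T = 134 + 20 = 154
  V = 43 − 2·144 + 5·154 = 525
  H = 8
  C = 284 − 6·144 + 4·8 = -548
  M = 115 + 2·525 − 2·(-548) = 2261
Change in M: 2261 − 2453 = -192

-192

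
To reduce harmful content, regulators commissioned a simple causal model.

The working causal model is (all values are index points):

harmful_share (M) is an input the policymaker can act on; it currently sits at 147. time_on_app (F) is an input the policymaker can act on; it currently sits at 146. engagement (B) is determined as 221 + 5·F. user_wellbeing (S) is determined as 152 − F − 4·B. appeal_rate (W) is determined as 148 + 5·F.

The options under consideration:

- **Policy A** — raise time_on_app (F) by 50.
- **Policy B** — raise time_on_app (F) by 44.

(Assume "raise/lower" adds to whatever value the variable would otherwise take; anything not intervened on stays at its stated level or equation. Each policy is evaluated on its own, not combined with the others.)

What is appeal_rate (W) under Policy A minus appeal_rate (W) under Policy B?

30

Policy A (F + 50):
  F = 146 + 50 = 196
  W = 148 + 5·196 = 1128
Policy B (F + 44):
  F = 146 + 44 = 190
  W = 148 + 5·190 = 1098
W: 1128 − 1098 = 30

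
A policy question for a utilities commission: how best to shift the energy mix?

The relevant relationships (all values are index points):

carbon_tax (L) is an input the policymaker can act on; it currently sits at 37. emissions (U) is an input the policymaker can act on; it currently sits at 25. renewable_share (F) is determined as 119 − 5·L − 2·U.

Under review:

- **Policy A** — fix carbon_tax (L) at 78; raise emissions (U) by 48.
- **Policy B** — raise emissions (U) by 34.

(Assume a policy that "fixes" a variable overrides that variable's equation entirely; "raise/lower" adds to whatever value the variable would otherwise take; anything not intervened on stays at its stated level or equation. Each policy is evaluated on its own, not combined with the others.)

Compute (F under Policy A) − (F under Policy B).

Policy A (L := 78, U + 48):
  L = 78
  U = 25 + 48 = 73
  F = 119 − 5·78 − 2·73 = -417
Policy B (U + 34):
  L = 37
  U = 25 + 34 = 59
  F = 119 − 5·37 − 2·59 = -184
F: -417 − (-184) = -233

-233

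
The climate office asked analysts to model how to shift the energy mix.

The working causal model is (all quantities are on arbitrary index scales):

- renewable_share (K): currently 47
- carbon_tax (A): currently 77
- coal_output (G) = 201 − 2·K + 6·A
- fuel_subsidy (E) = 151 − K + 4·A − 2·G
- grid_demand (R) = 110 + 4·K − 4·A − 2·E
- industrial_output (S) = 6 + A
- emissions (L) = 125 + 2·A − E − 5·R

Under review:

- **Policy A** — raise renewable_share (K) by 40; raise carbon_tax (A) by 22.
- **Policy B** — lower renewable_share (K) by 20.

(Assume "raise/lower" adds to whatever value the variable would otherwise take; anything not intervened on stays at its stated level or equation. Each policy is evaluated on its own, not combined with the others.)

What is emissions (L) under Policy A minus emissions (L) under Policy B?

-680

Policy A (K + 40, A + 22):
  K = 47 + 40 = 87
  A = 77 + 22 = 99
  G = 201 − 2·87 + 6·99 = 621
  E = 151 − 87 + 4·99 − 2·621 = -782
  R = 110 + 4·87 − 4·99 − 2·(-782) = 1626
  L = 125 + 2·99 − (-782) − 5·1626 = -7025
Policy B (K − 20):
  K = 47 − 20 = 27
  A = 77
  G = 201 − 2·27 + 6·77 = 609
  E = 151 − 27 + 4·77 − 2·609 = -786
  R = 110 + 4·27 − 4·77 − 2·(-786) = 1482
  L = 125 + 2·77 − (-786) − 5·1482 = -6345
L: -7025 − (-6345) = -680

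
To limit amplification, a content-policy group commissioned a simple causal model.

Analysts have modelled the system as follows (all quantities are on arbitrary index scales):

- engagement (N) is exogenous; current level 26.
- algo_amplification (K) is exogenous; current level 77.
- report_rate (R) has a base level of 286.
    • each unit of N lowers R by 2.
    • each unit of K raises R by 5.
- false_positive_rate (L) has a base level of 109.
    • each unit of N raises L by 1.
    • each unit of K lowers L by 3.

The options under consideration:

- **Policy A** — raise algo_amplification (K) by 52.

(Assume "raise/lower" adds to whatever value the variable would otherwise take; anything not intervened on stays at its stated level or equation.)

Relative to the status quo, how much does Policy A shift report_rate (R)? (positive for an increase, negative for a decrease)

260

Baseline:
  N = 26
  K = 77
  R = 286 − 2·26 + 5·77 = 619
Policy A (K + 52):
  N = 26
  K = 77 + 52 = 129
  R = 286 − 2·26 + 5·129 = 879
Change in R: 879 − 619 = 260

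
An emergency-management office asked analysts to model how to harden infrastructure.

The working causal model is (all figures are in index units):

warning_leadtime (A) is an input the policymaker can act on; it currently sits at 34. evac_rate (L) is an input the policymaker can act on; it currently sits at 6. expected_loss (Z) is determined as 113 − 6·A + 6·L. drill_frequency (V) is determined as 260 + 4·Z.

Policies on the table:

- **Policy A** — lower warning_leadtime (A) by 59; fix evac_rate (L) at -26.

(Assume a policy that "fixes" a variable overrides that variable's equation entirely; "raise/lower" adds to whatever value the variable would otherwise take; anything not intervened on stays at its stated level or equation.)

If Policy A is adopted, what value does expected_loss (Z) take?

Policy A (A − 59, L := -26):
  A = 34 − 59 = -25
  L = -26
  Z = 113 − 6·(-25) + 6·(-26) = 107

107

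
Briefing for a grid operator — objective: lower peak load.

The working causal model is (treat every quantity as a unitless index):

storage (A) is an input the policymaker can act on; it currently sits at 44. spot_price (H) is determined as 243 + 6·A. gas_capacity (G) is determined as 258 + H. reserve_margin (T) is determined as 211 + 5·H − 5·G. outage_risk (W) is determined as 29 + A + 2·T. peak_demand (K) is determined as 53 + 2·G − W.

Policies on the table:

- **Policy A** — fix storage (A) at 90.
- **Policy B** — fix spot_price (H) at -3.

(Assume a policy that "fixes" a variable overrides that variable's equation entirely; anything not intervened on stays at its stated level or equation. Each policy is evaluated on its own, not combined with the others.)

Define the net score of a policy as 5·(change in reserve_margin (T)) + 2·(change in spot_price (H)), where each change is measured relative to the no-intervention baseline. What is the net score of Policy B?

-1020

Baseline:
  A = 44
  H = 243 + 6·44 = 507
  G = 258 + 507 = 765
  T = 211 + 5·507 − 5·765 = -1079
Policy B (H := -3):
  A = 44
  H = -3
  G = 258 + (-3) = 255
  T = 211 + 5·(-3) − 5·255 = -1079
ΔT = -1079 − (-1079) = 0; ΔH = -3 − 507 = -510
Score = 5·0 + 2·(-510) = -1020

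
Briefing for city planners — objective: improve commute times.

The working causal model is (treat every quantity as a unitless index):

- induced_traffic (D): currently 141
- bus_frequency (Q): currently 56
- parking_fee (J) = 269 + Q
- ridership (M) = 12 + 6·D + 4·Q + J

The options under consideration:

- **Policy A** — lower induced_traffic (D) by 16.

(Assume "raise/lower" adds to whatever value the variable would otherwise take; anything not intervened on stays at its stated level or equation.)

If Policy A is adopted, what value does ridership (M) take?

1311

Policy A (D − 16):
  D = 141 − 16 = 125
  Q = 56
  J = 269 + 56 = 325
  M = 12 + 6·125 + 4·56 + 325 = 1311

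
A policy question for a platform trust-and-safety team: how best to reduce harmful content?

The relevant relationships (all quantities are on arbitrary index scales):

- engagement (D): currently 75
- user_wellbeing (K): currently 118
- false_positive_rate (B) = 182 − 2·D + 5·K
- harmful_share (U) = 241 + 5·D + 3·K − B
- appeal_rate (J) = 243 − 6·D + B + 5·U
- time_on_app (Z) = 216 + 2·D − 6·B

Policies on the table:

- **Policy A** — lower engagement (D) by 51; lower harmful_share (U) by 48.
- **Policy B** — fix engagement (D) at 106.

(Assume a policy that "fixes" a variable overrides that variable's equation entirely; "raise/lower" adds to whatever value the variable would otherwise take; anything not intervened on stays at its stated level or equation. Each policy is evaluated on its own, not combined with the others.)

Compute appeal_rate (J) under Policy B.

2992

Policy B (D := 106):
  D = 106
  K = 118
  B = 182 − 2·106 + 5·118 = 560
  U = 241 + 5·106 + 3·118 − 560 = 565
  J = 243 − 6·106 + 560 + 5·565 = 2992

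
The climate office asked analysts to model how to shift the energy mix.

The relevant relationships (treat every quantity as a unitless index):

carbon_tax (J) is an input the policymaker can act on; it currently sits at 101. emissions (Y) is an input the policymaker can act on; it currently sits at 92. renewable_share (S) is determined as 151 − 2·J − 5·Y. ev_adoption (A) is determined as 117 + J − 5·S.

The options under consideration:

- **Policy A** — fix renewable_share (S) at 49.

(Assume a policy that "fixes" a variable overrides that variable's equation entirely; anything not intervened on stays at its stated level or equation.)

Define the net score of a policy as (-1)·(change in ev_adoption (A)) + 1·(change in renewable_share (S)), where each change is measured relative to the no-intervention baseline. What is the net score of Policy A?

3360

Baseline:
  J = 101
  Y = 92
  S = 151 − 2·101 − 5·92 = -511
  A = 117 + 101 − 5·(-511) = 2773
Policy A (S := 49):
  J = 101
  Y = 92
  S = 49
  A = 117 + 101 − 5·49 = -27
ΔA = -27 − 2773 = -2800; ΔS = 49 − (-511) = 560
Score = (-1)·(-2800) + 1·560 = 3360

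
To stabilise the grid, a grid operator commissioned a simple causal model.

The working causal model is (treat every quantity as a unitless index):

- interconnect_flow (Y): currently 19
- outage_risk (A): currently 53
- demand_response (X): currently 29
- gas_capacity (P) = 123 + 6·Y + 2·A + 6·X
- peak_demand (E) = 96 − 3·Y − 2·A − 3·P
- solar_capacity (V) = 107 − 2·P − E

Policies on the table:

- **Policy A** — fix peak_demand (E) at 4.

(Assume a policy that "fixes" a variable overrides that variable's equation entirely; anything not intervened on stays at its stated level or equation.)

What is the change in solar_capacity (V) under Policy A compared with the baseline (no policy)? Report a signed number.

Baseline:
  Y = 19
  A = 53
  X = 29
  P = 123 + 6·19 + 2·53 + 6·29 = 517
  E = 96 − 3·19 − 2·53 − 3·517 = -1618
  V = 107 − 2·517 − (-1618) = 691
Policy A (E := 4):
  Y = 19
  A = 53
  X = 29
  P = 123 + 6·19 + 2·53 + 6·29 = 517
  E = 4
  V = 107 − 2·517 − 4 = -931
Change in V: -931 − 691 = -1622

-1622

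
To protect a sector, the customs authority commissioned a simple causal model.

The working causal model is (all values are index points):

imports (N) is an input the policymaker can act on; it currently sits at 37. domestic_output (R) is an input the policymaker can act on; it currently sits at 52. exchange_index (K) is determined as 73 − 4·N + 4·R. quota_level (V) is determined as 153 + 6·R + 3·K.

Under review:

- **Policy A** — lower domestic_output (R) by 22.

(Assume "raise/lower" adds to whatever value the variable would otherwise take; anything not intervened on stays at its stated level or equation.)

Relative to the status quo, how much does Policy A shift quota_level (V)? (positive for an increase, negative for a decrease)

-396

Baseline:
  N = 37
  R = 52
  K = 73 − 4·37 + 4·52 = 133
  V = 153 + 6·52 + 3·133 = 864
Policy A (R − 22):
  N = 37
  R = 52 − 22 = 30
  K = 73 − 4·37 + 4·30 = 45
  V = 153 + 6·30 + 3·45 = 468
Change in V: 468 − 864 = -396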